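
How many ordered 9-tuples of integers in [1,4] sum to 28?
Coefficient of x^28 in (x + x² + ... + x^4)^9. By inclusion-exclusion on dice exceeding 4: Σ_j (-1)^j C(9,j)·C(28-1-4j, 8) = C(9,0)·C(27,8) - C(9,1)·C(23,8) + C(9,2)·C(19,8) - C(9,3)·C(15,8) + C(9,4)·C(11,8) = 1·2220075 - 9·490314 + 36·75582 - 84·6435 + 126·165 = 8451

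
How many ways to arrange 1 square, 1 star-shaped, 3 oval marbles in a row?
5! / (1! × 1! × 3!) = 20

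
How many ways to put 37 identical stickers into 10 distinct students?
C(37+10-1, 10-1) = C(46, 9) = 1101716330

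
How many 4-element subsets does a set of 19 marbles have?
C(19,4) = 19!/(4!×15!) = 3876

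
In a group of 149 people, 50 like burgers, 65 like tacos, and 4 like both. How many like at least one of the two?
|A∪B| = |A| + |B| - |A∩B| = 50 + 65 - 4 = 111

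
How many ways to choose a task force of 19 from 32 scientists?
C(32,19) = 32!/(19!×13!) = 347373600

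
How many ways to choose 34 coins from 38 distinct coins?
C(38,34) = 38!/(34!×4!) = 73815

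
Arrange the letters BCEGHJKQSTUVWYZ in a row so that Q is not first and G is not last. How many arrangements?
By inclusion-exclusion: 15! - 2×(15-1)! + (15-2)! = 1307674368000 - 174356582400 + 6227020800 = 1139544806400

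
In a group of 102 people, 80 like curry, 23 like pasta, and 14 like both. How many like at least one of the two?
|A∪B| = |A| + |B| - |A∩B| = 80 + 23 - 14 = 89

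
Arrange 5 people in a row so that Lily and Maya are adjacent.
Treat as block: (5-1)! × 2! = 24 × 2 = 48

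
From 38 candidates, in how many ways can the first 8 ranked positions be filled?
P(38,8) = 38!/(38-8)! = 1971788797440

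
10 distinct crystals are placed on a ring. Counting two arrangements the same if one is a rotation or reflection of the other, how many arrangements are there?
(10-1)!/2 = 362880/2 = 181440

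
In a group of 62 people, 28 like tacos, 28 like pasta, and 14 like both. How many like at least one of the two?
|A∪B| = |A| + |B| - |A∩B| = 28 + 28 - 14 = 42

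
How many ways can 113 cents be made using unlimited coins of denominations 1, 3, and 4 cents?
Coefficient of x^113 in 1/(1-x^1) · 1/(1-x^3) · 1/(1-x^4). Case on j = number of 4-cent coins (j = 0..28); remainder r = 113 - 4j is made from {1,3} in ⌊r/3⌋+1 ways. r = 113, 109, 105, 101, 97, 93, 89, 85, 81, 77, 73, 69, 65, 61, 57, 53, 49, 45, 41, 37, 33, 29, 25, 21, 17, 13, 9, 5, 1 → 38 + 37 + 36 + 34 + 33 + 32 + 30 + 29 + 28 + 26 + 25 + 24 + 22 + 21 + 20 + 18 + 17 + 16 + 14 + 13 + 12 + 10 + 9 + 8 + 6 + 5 + 4 + 2 + 1 = 570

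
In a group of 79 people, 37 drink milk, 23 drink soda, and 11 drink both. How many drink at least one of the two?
|A∪B| = |A| + |B| - |A∩B| = 37 + 23 - 11 = 49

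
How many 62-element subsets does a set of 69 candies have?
C(69,62) = 69!/(62!×7!) = 1078897248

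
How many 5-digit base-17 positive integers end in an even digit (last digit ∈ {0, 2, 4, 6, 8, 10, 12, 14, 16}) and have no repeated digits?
Last∈{0,2,4,6,8,10,12,14,16}. Last=0: 43680. Last nonzero: 8×15×P(15,3) = 327600. Total = 371280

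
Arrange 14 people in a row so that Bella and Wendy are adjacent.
Treat as block: (14-1)! × 2! = 6227020800 × 2 = 12454041600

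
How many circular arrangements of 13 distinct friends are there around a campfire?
Circular: fix one position, arrange the rest. (13-1)! = 479001600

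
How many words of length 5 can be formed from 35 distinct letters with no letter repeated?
P(35,5) = 35!/(35-5)! = 38955840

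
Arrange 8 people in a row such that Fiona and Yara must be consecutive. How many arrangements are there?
Treat the 2 as one block: (8-2+1)! × 2! = 5040 × 2 = 10080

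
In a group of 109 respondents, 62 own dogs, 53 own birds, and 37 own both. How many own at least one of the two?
|A∪B| = |A| + |B| - |A∩B| = 62 + 53 - 37 = 78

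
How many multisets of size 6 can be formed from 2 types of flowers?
C(6+2-1, 2-1) = C(7, 1) = 7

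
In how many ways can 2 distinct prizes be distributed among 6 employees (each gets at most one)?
P(6,2) = 6!/(6-2)! = 30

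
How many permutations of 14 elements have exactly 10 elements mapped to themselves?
Choose the 10 fixed points C(14,10) = 1001, derange the rest: !4 = Σ_{j=0}^{4} (-1)^j·4!/j! = 24 - 24 + 12 - 4 + 1 = 9. Product = 1001 × 9 = 9009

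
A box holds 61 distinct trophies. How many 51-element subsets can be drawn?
C(61,51) = 61!/(51!×10!) = 90177170226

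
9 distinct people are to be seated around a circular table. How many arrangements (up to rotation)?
Circular: fix one position, arrange the rest. (9-1)! = 40320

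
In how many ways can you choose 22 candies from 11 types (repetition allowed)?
C(22+11-1, 11-1) = C(32, 10) = 64512240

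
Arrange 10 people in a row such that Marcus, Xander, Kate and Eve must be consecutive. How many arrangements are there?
Treat the 4 as one block: (10-4+1)! × 4! = 5040 × 24 = 120960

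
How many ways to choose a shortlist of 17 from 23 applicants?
C(23,17) = 23!/(17!×6!) = 100947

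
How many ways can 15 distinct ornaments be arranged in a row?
15! = 1307674368000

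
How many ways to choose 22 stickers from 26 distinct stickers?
C(26,22) = 26!/(22!×4!) = 14950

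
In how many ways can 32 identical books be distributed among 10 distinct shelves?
C(32+10-1, 10-1) = C(41, 9) = 350343565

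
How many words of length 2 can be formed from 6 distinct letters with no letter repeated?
P(6,2) = 6!/(6-2)! = 30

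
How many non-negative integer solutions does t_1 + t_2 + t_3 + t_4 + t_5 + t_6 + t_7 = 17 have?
C(17+7-1, 7-1) = C(23, 6) = 100947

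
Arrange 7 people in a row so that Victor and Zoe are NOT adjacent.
Total - adjacent = 7! - (7-1)!×2 = 5040 - 1440 = 3600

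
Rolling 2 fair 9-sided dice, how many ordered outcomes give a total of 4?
Coefficient of x^4 in (x + x² + ... + x^9)^2. By inclusion-exclusion on dice exceeding 9: Σ_j (-1)^j C(2,j)·C(4-1-9j, 1) = C(2,0)·C(3,1) = 1·3 = 3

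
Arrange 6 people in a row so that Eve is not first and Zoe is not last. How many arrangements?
By inclusion-exclusion: 6! - 2×(6-1)! + (6-2)! = 720 - 240 + 24 = 504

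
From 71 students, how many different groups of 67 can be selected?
C(71,67) = 71!/(67!×4!) = 971635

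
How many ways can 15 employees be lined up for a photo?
15! = 1307674368000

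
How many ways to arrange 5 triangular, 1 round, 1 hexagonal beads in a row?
7! / (5! × 1! × 1!) = 42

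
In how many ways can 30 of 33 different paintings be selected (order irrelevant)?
C(33,30) = 33!/(30!×3!) = 5456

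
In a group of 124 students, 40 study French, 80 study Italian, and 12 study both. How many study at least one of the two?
|A∪B| = |A| + |B| - |A∩B| = 40 + 80 - 12 = 108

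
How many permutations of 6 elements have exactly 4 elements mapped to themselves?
Choose the 4 fixed points C(6,4) = 15, derange the rest: !2 = Σ_{j=0}^{2} (-1)^j·2!/j! = 2 - 2 + 1 = 1. Product = 15 × 1 = 15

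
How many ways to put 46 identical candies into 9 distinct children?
C(46+9-1, 9-1) = C(54, 8) = 1040465790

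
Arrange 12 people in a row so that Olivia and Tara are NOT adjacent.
Total - adjacent = 12! - (12-1)!×2 = 479001600 - 79833600 = 399168000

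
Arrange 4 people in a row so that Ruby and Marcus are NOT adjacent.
Total - adjacent = 4! - (4-1)!×2 = 24 - 12 = 12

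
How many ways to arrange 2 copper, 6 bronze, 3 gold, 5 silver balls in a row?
16! / (2! × 6! × 3! × 5!) = 20180160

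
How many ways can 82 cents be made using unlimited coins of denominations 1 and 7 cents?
Coefficient of x^82 in 1/(1-x^1) · 1/(1-x^7). Use j coins of 7 for j = 0..⌊82/7⌋ = 11, the rest in 1s: 11 + 1 = 12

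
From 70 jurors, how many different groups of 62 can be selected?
C(70,62) = 70!/(62!×8!) = 9440350920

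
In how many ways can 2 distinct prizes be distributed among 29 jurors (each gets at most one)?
P(29,2) = 29!/(29-2)! = 812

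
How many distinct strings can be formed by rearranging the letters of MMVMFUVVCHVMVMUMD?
17! / (2! × 1! × 6! × 1! × 1! × 5! × 1!) = 2058376320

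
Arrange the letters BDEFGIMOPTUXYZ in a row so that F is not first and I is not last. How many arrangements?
By inclusion-exclusion: 14! - 2×(14-1)! + (14-2)! = 87178291200 - 12454041600 + 479001600 = 75203251200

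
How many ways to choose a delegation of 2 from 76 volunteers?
C(76,2) = 76!/(2!×74!) = 2850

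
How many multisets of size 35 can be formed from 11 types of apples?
C(35+11-1, 11-1) = C(45, 10) = 3190187286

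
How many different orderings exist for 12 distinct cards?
12! = 479001600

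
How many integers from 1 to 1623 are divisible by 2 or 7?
⌊1623/2⌋ + ⌊1623/7⌋ - ⌊1623/14⌋ = 811 + 231 - 115 = 927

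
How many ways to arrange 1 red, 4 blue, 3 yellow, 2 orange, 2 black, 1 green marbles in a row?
13! / (1! × 4! × 3! × 2! × 2! × 1!) = 10810800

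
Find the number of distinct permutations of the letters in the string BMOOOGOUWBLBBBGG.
16! / (5! × 1! × 1! × 1! × 1! × 3! × 4!) = 1210809600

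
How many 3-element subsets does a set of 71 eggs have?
C(71,3) = 71!/(3!×68!) = 57155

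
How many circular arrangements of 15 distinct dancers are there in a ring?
Circular: fix one position, arrange the rest. (15-1)! = 87178291200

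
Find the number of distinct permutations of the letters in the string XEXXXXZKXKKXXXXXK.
17! / (1! × 1! × 11! × 4!) = 371280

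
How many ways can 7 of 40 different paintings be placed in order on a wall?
P(40,7) = 40!/(40-7)! = 93963542400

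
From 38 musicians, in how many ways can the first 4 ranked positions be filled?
P(38,4) = 38!/(38-4)! = 1771560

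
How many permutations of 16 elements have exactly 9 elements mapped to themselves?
Choose the 9 fixed points C(16,9) = 11440, derange the rest: !7 = Σ_{j=0}^{7} (-1)^j·7!/j! = 5040 - 5040 + 2520 - 840 + 210 - 42 + 7 - 1 = 1854. Product = 11440 × 1854 = 21209760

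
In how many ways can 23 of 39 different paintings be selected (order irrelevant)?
C(39,23) = 39!/(23!×16!) = 37711260990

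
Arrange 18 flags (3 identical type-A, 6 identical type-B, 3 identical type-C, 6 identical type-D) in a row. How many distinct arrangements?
18! / (3! × 6! × 3! × 6!) = 343062720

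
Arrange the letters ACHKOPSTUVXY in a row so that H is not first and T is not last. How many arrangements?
By inclusion-exclusion: 12! - 2×(12-1)! + (12-2)! = 479001600 - 79833600 + 3628800 = 402796800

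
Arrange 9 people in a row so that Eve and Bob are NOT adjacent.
Total - adjacent = 9! - (9-1)!×2 = 362880 - 80640 = 282240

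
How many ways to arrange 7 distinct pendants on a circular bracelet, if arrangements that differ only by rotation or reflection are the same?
(7-1)!/2 = 720/2 = 360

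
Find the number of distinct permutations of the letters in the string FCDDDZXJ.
8! / (1! × 1! × 1! × 1! × 1! × 3!) = 6720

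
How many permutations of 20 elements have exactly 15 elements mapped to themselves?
Choose the 15 fixed points C(20,15) = 15504, derange the rest: !5 = Σ_{j=0}^{5} (-1)^j·5!/j! = 120 - 120 + 60 - 20 + 5 - 1 = 44. Product = 15504 × 44 = 682176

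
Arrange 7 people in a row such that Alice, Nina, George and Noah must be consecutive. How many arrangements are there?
Treat the 4 as one block: (7-4+1)! × 4! = 24 × 24 = 576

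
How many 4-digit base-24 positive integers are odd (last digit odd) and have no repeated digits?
Last∈{1,3,5,7,9,11,13,15,17,19,21,23}. Last=0: 0. Last nonzero: 12×22×P(22,2) = 121968. Total = 121968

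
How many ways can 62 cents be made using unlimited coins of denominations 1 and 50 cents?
Coefficient of x^62 in 1/(1-x^1) · 1/(1-x^50). Use j coins of 50 for j = 0..⌊62/50⌋ = 1, the rest in 1s: 1 + 1 = 2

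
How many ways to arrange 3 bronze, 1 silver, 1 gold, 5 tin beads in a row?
10! / (3! × 1! × 1! × 5!) = 5040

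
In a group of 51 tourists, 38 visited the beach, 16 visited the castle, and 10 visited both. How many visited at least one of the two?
|A∪B| = |A| + |B| - |A∩B| = 38 + 16 - 10 = 44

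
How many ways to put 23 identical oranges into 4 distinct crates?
C(23+4-1, 4-1) = C(26, 3) = 2600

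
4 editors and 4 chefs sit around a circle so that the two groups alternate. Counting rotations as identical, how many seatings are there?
Fix one of the editors: (4-1)! ways for the remaining editors, × 4! ways for the chefs = 6 × 24 = 144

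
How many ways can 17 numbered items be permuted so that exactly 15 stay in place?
Choose the 15 fixed points C(17,15) = 136, derange the rest: !2 = Σ_{j=0}^{2} (-1)^j·2!/j! = 2 - 2 + 1 = 1. Product = 136 × 1 = 136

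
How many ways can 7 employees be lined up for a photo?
7! = 5040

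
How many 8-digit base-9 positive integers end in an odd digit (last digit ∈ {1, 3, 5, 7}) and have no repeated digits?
Last∈{1,3,5,7}. Last=0: 0. Last nonzero: 4×7×P(7,6) = 141120. Total = 141120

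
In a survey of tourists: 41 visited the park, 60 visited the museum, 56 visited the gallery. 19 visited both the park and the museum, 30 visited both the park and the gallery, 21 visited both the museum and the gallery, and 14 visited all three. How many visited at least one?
|A∪B∪C| = 41+60+56-19-30-21+14 = 101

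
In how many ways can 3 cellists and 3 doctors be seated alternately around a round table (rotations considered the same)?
Fix one of the cellists: (3-1)! ways for the remaining cellists, × 3! ways for the doctors = 2 × 6 = 12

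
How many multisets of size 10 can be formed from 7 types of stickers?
C(10+7-1, 7-1) = C(16, 6) = 8008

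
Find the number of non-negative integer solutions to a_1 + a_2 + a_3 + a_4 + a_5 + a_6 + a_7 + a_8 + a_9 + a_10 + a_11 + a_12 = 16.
C(16+12-1, 12-1) = C(27, 11) = 13037895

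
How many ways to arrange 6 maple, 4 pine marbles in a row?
10! / (6! × 4!) = 210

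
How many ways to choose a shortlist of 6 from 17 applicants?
C(17,6) = 17!/(6!×11!) = 12376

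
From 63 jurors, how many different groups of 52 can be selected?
C(63,52) = 63!/(52!×11!) = 615790256823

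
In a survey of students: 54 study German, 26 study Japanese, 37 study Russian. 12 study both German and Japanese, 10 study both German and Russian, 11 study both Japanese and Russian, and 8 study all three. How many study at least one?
|A∪B∪C| = 54+26+37-12-10-11+8 = 92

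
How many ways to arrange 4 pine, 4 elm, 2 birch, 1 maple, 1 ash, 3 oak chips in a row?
15! / (4! × 4! × 2! × 1! × 1! × 3!) = 189189000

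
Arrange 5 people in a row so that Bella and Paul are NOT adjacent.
Total - adjacent = 5! - (5-1)!×2 = 120 - 48 = 72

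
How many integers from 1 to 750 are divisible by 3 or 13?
⌊750/3⌋ + ⌊750/13⌋ - ⌊750/39⌋ = 250 + 57 - 19 = 288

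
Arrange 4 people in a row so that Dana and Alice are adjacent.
Treat as block: (4-1)! × 2! = 6 × 2 = 12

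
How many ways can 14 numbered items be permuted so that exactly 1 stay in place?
Choose the 1 fixed point C(14,1) = 14, derange the rest: !13 = Σ_{j=0}^{13} (-1)^j·13!/j! = 6227020800 - 6227020800 + 3113510400 - 1037836800 + 259459200 - 51891840 + 8648640 - 1235520 + 154440 - 17160 + 1716 - 156 + 13 - 1 = 2290792932. Product = 14 × 2290792932 = 32071101048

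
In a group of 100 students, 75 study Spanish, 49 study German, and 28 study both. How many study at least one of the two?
|A∪B| = |A| + |B| - |A∩B| = 75 + 49 - 28 = 96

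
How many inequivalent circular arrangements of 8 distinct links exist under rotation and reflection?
(8-1)!/2 = 5040/2 = 2520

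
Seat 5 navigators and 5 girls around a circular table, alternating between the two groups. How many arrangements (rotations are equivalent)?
Fix one of the navigators: (5-1)! ways for the remaining navigators, × 5! ways for the girls = 24 × 120 = 2880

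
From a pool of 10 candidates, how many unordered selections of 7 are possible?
C(10,7) = 10!/(7!×3!) = 120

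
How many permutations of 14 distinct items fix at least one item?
Complement of the derangements. !14 = Σ_{j=0}^{14} (-1)^j·14!/j! = 87178291200 - 87178291200 + 43589145600 - 14529715200 + 3632428800 - 726485760 + 121080960 - 17297280 + 2162160 - 240240 + 24024 - 2184 + 182 - 14 + 1 = 32071101049. 14! - !14 = 87178291200 - 32071101049 = 55107190151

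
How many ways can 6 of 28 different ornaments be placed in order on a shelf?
P(28,6) = 28!/(28-6)! = 271252800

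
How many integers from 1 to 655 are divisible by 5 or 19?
⌊655/5⌋ + ⌊655/19⌋ - ⌊655/95⌋ = 131 + 34 - 6 = 159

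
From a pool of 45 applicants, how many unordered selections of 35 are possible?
C(45,35) = 45!/(35!×10!) = 3190187286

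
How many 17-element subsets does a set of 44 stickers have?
C(44,17) = 44!/(17!×27!) = 686353797976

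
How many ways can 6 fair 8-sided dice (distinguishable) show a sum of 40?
Coefficient of x^40 in (x + x² + ... + x^8)^6. By inclusion-exclusion on dice exceeding 8: Σ_j (-1)^j C(6,j)·C(40-1-8j, 5) = C(6,0)·C(39,5) - C(6,1)·C(31,5) + C(6,2)·C(23,5) - C(6,3)·C(15,5) + C(6,4)·C(7,5) = 1·575757 - 6·169911 + 15·33649 - 20·3003 + 15·21 = 1281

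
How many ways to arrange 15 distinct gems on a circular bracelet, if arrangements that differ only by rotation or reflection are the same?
(15-1)!/2 = 87178291200/2 = 43589145600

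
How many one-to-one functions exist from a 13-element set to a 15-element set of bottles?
P(15,13) = 15!/(15-13)! = 653837184000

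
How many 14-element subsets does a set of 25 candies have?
C(25,14) = 25!/(14!×11!) = 4457400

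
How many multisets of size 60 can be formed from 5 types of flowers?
C(60+5-1, 5-1) = C(64, 4) = 635376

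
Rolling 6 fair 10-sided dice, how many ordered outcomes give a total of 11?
Coefficient of x^11 in (x + x² + ... + x^10)^6. By inclusion-exclusion on dice exceeding 10: Σ_j (-1)^j C(6,j)·C(11-1-10j, 5) = C(6,0)·C(10,5) = 1·252 = 252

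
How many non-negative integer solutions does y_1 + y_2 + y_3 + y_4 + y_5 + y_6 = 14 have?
C(14+6-1, 6-1) = C(19, 5) = 11628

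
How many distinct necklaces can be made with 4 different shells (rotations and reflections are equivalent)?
(4-1)!/2 = 6/2 = 3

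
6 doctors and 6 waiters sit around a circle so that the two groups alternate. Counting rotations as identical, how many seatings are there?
Fix one of the doctors: (6-1)! ways for the remaining doctors, × 6! ways for the waiters = 120 × 720 = 86400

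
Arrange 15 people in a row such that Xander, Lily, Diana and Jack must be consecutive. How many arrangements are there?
Treat the 4 as one block: (15-4+1)! × 4! = 479001600 × 24 = 11496038400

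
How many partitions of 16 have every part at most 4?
Let r_j(i) = number of partitions of i into parts ≤ j, for i = 0..16. r_1(i) = 1 for all i; r_j(i) = r_{j-1}(i) + r_j(i-j). Rows j = 2..4: ≤2: 1 1 2 2 3 3 4 4 5 5 6 6 7 7 8 8 9; ≤3: 1 1 2 3 4 5 7 8 10 12 14 16 19 21 24 27 30; ≤4: 1 1 2 3 5 6 9 11 15 18 23 27 34 39 47 54 64. r_4(16) = 64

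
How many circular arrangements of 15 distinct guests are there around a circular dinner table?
Circular: fix one position, arrange the rest. (15-1)! = 87178291200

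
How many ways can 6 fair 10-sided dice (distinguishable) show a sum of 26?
Coefficient of x^26 in (x + x² + ... + x^10)^6. By inclusion-exclusion on dice exceeding 10: Σ_j (-1)^j C(6,j)·C(26-1-10j, 5) = C(6,0)·C(25,5) - C(6,1)·C(15,5) + C(6,2)·C(5,5) = 1·53130 - 6·3003 + 15·1 = 35127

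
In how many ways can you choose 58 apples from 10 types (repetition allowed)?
C(58+10-1, 10-1) = C(67, 9) = 42757703560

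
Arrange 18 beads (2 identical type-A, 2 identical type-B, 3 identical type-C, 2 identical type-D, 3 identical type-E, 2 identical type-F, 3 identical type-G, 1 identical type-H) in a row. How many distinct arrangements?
18! / (2! × 2! × 3! × 2! × 3! × 2! × 3! × 1!) = 1852538688000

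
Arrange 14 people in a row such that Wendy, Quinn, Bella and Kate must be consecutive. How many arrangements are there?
Treat the 4 as one block: (14-4+1)! × 4! = 39916800 × 24 = 958003200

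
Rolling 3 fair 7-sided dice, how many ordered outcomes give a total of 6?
Coefficient of x^6 in (x + x² + ... + x^7)^3. By inclusion-exclusion on dice exceeding 7: Σ_j (-1)^j C(3,j)·C(6-1-7j, 2) = C(3,0)·C(5,2) = 1·10 = 10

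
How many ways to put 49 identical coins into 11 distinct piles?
C(49+11-1, 11-1) = C(59, 10) = 62828356305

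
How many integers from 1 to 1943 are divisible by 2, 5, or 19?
⌊1943/2⌋+⌊1943/5⌋+⌊1943/19⌋ - ⌊1943/10⌋-⌊1943/38⌋-⌊1943/95⌋ + ⌊1943/190⌋ = 971+388+102 - 194-51-20 + 10 = 1206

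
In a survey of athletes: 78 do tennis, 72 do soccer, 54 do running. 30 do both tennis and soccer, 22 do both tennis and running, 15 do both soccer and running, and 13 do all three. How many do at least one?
|A∪B∪C| = 78+72+54-30-22-15+13 = 150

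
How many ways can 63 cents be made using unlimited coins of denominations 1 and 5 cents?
Coefficient of x^63 in 1/(1-x^1) · 1/(1-x^5). Use j coins of 5 for j = 0..⌊63/5⌋ = 12, the rest in 1s: 12 + 1 = 13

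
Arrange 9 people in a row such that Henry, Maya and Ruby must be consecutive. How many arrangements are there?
Treat the 3 as one block: (9-3+1)! × 3! = 5040 × 6 = 30240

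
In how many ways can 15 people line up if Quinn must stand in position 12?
Fix one position: (15-1)! = 87178291200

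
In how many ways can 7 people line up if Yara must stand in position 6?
Fix one position: (7-1)! = 720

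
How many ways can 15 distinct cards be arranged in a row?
15! = 1307674368000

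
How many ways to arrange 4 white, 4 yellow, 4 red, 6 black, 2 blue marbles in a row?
20! / (4! × 4! × 4! × 6! × 2!) = 122216094000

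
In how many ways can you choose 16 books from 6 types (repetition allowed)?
C(16+6-1, 6-1) = C(21, 5) = 20349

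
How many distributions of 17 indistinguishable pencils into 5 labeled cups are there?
C(17+5-1, 5-1) = C(21, 4) = 5985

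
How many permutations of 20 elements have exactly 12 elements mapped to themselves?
Choose the 12 fixed points C(20,12) = 125970, derange the rest: !8 = Σ_{j=0}^{8} (-1)^j·8!/j! = 40320 - 40320 + 20160 - 6720 + 1680 - 336 + 56 - 8 + 1 = 14833. Product = 125970 × 14833 = 1868513010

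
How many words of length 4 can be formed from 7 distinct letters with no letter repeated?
P(7,4) = 7!/(7-4)! = 840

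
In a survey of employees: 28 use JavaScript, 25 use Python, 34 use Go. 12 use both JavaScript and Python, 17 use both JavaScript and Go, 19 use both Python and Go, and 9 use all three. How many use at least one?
|A∪B∪C| = 28+25+34-12-17-19+9 = 48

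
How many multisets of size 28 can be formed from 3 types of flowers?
C(28+3-1, 3-1) = C(30, 2) = 435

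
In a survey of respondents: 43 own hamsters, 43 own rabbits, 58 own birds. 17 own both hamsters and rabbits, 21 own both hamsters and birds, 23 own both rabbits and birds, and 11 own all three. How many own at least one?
|A∪B∪C| = 43+43+58-17-21-23+11 = 94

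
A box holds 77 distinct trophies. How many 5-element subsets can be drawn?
C(77,5) = 77!/(5!×72!) = 19757815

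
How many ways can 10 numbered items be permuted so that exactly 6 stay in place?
Choose the 6 fixed points C(10,6) = 210, derange the rest: !4 = Σ_{j=0}^{4} (-1)^j·4!/j! = 24 - 24 + 12 - 4 + 1 = 9. Product = 210 × 9 = 1890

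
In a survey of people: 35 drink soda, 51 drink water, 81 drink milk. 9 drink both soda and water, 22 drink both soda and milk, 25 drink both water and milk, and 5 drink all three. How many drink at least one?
|A∪B∪C| = 35+51+81-9-22-25+5 = 116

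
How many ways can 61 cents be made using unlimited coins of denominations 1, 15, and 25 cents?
Coefficient of x^61 in 1/(1-x^1) · 1/(1-x^15) · 1/(1-x^25). Case on j = number of 25-cent coins (j = 0..2); remainder r = 61 - 25j is made from {1,15} in ⌊r/15⌋+1 ways. r = 61, 36, 11 → 5 + 3 + 1 = 9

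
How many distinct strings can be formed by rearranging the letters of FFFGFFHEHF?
10! / (1! × 6! × 2! × 1!) = 2520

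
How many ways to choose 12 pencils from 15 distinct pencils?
C(15,12) = 15!/(12!×3!) = 455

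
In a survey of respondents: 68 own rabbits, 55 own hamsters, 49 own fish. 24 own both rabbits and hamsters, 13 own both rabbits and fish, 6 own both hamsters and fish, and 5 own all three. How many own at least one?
|A∪B∪C| = 68+55+49-24-13-6+5 = 134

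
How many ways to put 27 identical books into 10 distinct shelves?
C(27+10-1, 10-1) = C(36, 9) = 94143280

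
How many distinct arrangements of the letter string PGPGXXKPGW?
10! / (3! × 3! × 1! × 1! × 2!) = 50400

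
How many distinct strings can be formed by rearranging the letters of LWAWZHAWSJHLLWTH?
16! / (1! × 1! × 1! × 3! × 3! × 4! × 1! × 2!) = 12108096000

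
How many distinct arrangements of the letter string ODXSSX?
6! / (1! × 2! × 2! × 1!) = 180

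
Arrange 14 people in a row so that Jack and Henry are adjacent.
Treat as block: (14-1)! × 2! = 6227020800 × 2 = 12454041600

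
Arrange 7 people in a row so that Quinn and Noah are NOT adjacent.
Total - adjacent = 7! - (7-1)!×2 = 5040 - 1440 = 3600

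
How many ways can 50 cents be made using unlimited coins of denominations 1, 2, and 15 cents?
Coefficient of x^50 in 1/(1-x^1) · 1/(1-x^2) · 1/(1-x^15). Case on j = number of 15-cent coins (j = 0..3); remainder r = 50 - 15j is made from {1,2} in ⌊r/2⌋+1 ways. r = 50, 35, 20, 5 → 26 + 18 + 11 + 3 = 58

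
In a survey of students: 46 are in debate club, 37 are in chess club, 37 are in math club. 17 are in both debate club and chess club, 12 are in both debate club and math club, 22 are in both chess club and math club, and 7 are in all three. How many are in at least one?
|A∪B∪C| = 46+37+37-17-12-22+7 = 76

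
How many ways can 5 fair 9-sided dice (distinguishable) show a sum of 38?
Coefficient of x^38 in (x + x² + ... + x^9)^5. By inclusion-exclusion on dice exceeding 9: Σ_j (-1)^j C(5,j)·C(38-1-9j, 4) = C(5,0)·C(37,4) - C(5,1)·C(28,4) + C(5,2)·C(19,4) - C(5,3)·C(10,4) = 1·66045 - 5·20475 + 10·3876 - 10·210 = 330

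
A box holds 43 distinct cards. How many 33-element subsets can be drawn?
C(43,33) = 43!/(33!×10!) = 1917334783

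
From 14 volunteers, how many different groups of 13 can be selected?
C(14,13) = 14!/(13!×1!) = 14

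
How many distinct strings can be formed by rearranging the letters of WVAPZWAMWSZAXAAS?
16! / (2! × 1! × 3! × 2! × 5! × 1! × 1! × 1!) = 7264857600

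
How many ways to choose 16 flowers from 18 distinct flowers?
C(18,16) = 18!/(16!×2!) = 153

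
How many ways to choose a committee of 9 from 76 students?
C(76,9) = 76!/(9!×67!) = 142466675900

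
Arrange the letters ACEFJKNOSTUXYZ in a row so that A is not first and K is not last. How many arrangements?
By inclusion-exclusion: 14! - 2×(14-1)! + (14-2)! = 87178291200 - 12454041600 + 479001600 = 75203251200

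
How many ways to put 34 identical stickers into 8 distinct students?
C(34+8-1, 8-1) = C(41, 7) = 22481940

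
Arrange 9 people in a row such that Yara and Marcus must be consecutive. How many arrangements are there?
Treat the 2 as one block: (9-2+1)! × 2! = 40320 × 2 = 80640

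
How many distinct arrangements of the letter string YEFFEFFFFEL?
11! / (1! × 3! × 1! × 6!) = 9240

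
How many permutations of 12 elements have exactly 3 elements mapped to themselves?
Choose the 3 fixed points C(12,3) = 220, derange the rest: !9 = Σ_{j=0}^{9} (-1)^j·9!/j! = 362880 - 362880 + 181440 - 60480 + 15120 - 3024 + 504 - 72 + 9 - 1 = 133496. Product = 220 × 133496 = 29369120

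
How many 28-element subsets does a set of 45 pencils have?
C(45,28) = 45!/(28!×17!) = 1103068603890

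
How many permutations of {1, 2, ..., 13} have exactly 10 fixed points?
Choose the 10 fixed points C(13,10) = 286, derange the rest: !3 = Σ_{j=0}^{3} (-1)^j·3!/j! = 6 - 6 + 3 - 1 = 2. Product = 286 × 2 = 572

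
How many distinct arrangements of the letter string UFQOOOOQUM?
10! / (2! × 1! × 1! × 4! × 2!) = 37800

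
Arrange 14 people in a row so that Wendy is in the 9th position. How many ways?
Fix one position: (14-1)! = 6227020800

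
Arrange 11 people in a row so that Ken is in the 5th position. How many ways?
Fix one position: (11-1)! = 3628800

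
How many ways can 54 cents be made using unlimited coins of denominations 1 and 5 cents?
Coefficient of x^54 in 1/(1-x^1) · 1/(1-x^5). Use j coins of 5 for j = 0..⌊54/5⌋ = 10, the rest in 1s: 10 + 1 = 11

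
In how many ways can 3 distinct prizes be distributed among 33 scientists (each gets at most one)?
P(33,3) = 33!/(33-3)! = 32736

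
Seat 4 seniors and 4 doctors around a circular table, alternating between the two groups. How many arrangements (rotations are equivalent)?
Fix one of the seniors: (4-1)! ways for the remaining seniors, × 4! ways for the doctors = 6 × 24 = 144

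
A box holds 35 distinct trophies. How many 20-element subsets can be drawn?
C(35,20) = 35!/(20!×15!) = 3247943160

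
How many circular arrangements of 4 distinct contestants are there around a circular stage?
Circular: fix one position, arrange the rest. (4-1)! = 6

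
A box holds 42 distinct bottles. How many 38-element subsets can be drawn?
C(42,38) = 42!/(38!×4!) = 111930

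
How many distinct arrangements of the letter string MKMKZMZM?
8! / (2! × 4! × 2!) = 420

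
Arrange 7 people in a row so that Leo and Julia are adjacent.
Treat as block: (7-1)! × 2! = 720 × 2 = 1440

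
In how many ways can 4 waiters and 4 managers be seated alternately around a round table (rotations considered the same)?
Fix one of the waiters: (4-1)! ways for the remaining waiters, × 4! ways for the managers = 6 × 24 = 144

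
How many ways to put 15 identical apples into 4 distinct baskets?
C(15+4-1, 4-1) = C(18, 3) = 816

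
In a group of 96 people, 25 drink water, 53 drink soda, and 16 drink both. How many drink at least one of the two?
|A∪B| = |A| + |B| - |A∩B| = 25 + 53 - 16 = 62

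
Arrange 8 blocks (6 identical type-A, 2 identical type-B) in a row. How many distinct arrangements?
8! / (6! × 2!) = 28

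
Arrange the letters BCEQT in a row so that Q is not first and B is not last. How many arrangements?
By inclusion-exclusion: 5! - 2×(5-1)! + (5-2)! = 120 - 48 + 6 = 78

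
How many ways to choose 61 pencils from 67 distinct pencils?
C(67,61) = 67!/(61!×6!) = 99795696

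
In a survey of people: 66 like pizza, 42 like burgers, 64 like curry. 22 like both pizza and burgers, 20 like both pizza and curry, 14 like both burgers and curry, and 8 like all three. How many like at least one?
|A∪B∪C| = 66+42+64-22-20-14+8 = 124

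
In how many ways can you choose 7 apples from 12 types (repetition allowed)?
C(7+12-1, 12-1) = C(18, 11) = 31824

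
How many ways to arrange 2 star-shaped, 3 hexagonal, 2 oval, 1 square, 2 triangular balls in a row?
10! / (2! × 3! × 2! × 1! × 2!) = 75600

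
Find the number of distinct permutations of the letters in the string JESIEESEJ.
9! / (2! × 1! × 4! × 2!) = 3780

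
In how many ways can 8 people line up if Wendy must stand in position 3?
Fix one position: (8-1)! = 5040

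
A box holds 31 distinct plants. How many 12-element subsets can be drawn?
C(31,12) = 31!/(12!×19!) = 141120525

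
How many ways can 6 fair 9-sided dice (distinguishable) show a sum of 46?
Coefficient of x^46 in (x + x² + ... + x^9)^6. By inclusion-exclusion on dice exceeding 9: Σ_j (-1)^j C(6,j)·C(46-1-9j, 5) = C(6,0)·C(45,5) - C(6,1)·C(36,5) + C(6,2)·C(27,5) - C(6,3)·C(18,5) + C(6,4)·C(9,5) = 1·1221759 - 6·376992 + 15·80730 - 20·8568 + 15·126 = 1287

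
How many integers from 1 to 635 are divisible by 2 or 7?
⌊635/2⌋ + ⌊635/7⌋ - ⌊635/14⌋ = 317 + 90 - 45 = 362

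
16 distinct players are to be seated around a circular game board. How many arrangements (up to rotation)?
Circular: fix one position, arrange the rest. (16-1)! = 1307674368000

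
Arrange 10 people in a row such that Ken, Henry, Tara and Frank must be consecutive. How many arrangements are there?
Treat the 4 as one block: (10-4+1)! × 4! = 5040 × 24 = 120960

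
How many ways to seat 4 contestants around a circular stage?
Circular: fix one position, arrange the rest. (4-1)! = 6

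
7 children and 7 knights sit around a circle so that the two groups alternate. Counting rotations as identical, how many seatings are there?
Fix one of the children: (7-1)! ways for the remaining children, × 7! ways for the knights = 720 × 5040 = 3628800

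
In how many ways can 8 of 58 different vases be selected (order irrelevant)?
C(58,8) = 58!/(8!×50!) = 1916797311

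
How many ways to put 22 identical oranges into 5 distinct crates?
C(22+5-1, 5-1) = C(26, 4) = 14950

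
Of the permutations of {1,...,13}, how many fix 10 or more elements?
Exactly j fixed points: C(13,j)·!(13-j); sum over j ≥ 10 (derangement numbers via !m = (m-1)·(!(m-1) + !(m-2)): !0..!3 = 1, 0, 1, 2). Σ_{j=10}^{13} C(13,j)·!(13-j) = C(13,10)·!3 + C(13,11)·!2 + C(13,12)·!1 + C(13,13)·!0 = 286·2 + 78·1 + 13·0 + 1·1 = 651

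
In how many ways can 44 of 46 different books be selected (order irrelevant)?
C(46,44) = 46!/(44!×2!) = 1035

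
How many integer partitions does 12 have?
Pentagonal recurrence p(n) = p(n-1) + p(n-2) - p(n-5) - p(n-7) + p(n-12) + p(n-15) - ... gives p(0..11) = 1, 1, 2, 3, 5, 7, 11, 15, 22, 30, 42, 56. p(12) = p(11) + p(10) - p(7) - p(5) + p(0) = 56 + 42 - 15 - 7 + 1 = 77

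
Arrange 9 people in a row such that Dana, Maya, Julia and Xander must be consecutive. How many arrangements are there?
Treat the 4 as one block: (9-4+1)! × 4! = 720 × 24 = 17280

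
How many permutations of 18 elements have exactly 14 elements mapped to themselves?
Choose the 14 fixed points C(18,14) = 3060, derange the rest: !4 = Σ_{j=0}^{4} (-1)^j·4!/j! = 24 - 24 + 12 - 4 + 1 = 9. Product = 3060 × 9 = 27540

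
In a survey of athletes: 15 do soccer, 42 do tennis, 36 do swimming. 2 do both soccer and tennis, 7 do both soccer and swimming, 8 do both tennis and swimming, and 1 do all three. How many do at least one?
|A∪B∪C| = 15+42+36-2-7-8+1 = 77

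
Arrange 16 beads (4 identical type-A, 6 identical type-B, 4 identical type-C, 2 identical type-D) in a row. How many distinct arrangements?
16! / (4! × 6! × 4! × 2!) = 25225200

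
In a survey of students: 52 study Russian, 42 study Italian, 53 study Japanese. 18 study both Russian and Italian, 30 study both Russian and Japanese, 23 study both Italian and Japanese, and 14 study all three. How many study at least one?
|A∪B∪C| = 52+42+53-18-30-23+14 = 90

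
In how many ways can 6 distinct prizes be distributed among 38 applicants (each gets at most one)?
P(38,6) = 38!/(38-6)! = 1987690320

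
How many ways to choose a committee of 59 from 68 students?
C(68,59) = 68!/(59!×9!) = 49280065120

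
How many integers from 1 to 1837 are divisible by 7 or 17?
⌊1837/7⌋ + ⌊1837/17⌋ - ⌊1837/119⌋ = 262 + 108 - 15 = 355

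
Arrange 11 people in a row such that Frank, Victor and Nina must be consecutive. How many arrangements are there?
Treat the 3 as one block: (11-3+1)! × 3! = 362880 × 6 = 2177280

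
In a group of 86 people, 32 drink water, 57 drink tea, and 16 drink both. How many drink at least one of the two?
|A∪B| = |A| + |B| - |A∩B| = 32 + 57 - 16 = 73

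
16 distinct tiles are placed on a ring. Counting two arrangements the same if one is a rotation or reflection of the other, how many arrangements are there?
(16-1)!/2 = 1307674368000/2 = 653837184000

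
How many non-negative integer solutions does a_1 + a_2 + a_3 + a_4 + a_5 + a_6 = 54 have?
C(54+6-1, 6-1) = C(59, 5) = 5006386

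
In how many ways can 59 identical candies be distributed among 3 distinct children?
C(59+3-1, 3-1) = C(61, 2) = 1830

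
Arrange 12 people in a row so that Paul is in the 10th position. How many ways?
Fix one position: (12-1)! = 39916800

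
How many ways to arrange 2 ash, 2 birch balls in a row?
4! / (2! × 2!) = 6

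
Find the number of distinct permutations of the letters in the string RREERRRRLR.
10! / (2! × 1! × 7!) = 360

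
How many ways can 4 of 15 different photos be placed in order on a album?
P(15,4) = 15!/(15-4)! = 32760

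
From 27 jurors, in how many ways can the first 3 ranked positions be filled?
P(27,3) = 27!/(27-3)! = 17550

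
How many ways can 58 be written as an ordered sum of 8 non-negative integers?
C(58+8-1, 8-1) = C(65, 7) = 696190560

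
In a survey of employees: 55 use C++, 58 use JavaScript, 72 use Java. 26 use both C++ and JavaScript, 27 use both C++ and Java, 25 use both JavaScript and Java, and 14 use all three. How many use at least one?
|A∪B∪C| = 55+58+72-26-27-25+14 = 121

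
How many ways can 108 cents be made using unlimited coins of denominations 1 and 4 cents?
Coefficient of x^108 in 1/(1-x^1) · 1/(1-x^4). Use j coins of 4 for j = 0..⌊108/4⌋ = 27, the rest in 1s: 27 + 1 = 28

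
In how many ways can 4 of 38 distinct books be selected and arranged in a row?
P(38,4) = 38!/(38-4)! = 1771560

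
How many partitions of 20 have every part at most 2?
Let r_j(i) = number of partitions of i into parts ≤ j, for i = 0..20. r_1(i) = 1 for all i; r_j(i) = r_{j-1}(i) + r_j(i-j). Rows j = 2..2: ≤2: 1 1 2 2 3 3 4 4 5 5 6 6 7 7 8 8 9 9 10 10 11. r_2(20) = 11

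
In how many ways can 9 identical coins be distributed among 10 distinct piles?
C(9+10-1, 10-1) = C(18, 9) = 48620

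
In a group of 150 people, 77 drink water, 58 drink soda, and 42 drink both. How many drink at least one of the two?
|A∪B| = |A| + |B| - |A∩B| = 77 + 58 - 42 = 93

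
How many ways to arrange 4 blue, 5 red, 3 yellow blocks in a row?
12! / (4! × 5! × 3!) = 27720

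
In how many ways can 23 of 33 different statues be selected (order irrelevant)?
C(33,23) = 33!/(23!×10!) = 92561040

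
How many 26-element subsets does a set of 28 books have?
C(28,26) = 28!/(26!×2!) = 378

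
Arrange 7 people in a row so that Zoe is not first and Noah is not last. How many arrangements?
By inclusion-exclusion: 7! - 2×(7-1)! + (7-2)! = 5040 - 1440 + 120 = 3720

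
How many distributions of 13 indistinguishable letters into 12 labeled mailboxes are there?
C(13+12-1, 12-1) = C(24, 11) = 2496144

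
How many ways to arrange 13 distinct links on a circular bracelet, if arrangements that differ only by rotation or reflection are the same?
(13-1)!/2 = 479001600/2 = 239500800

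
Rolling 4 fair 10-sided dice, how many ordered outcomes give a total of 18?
Coefficient of x^18 in (x + x² + ... + x^10)^4. By inclusion-exclusion on dice exceeding 10: Σ_j (-1)^j C(4,j)·C(18-1-10j, 3) = C(4,0)·C(17,3) - C(4,1)·C(7,3) = 1·680 - 4·35 = 540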